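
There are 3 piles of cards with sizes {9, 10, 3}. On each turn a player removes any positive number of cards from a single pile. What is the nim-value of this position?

0

Compute the nim-sum pairwise:
9 XOR 10 = 3
3 XOR 3 = 0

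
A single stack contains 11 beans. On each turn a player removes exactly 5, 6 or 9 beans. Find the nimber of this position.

2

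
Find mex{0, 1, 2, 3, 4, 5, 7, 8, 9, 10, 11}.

6

The values 0, 1, 2, 3, 4, 5 are all present; 6 is the first non-negative integer missing from the set.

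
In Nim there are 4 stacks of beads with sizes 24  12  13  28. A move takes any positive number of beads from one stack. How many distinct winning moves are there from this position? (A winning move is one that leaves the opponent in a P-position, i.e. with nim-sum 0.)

3

Compute the nim-sum pairwise:
24 ^ 12 = 20
20 ^ 13 = 25
25 ^ 28 = 5
The overall nim-sum is X = 5. A stack of size p has a winning move iff p XOR X < p (reduce it to p XOR X).
  24: 24 XOR 5 = 29 ≥ 24 — no move.
  12: 12 XOR 5 = 9 < 12 — winning move (to 9).
  13: 13 XOR 5 = 8 < 13 — winning move (to 8).
  28: 28 XOR 5 = 25 < 28 — winning move (to 25).
That gives 3 winning moves.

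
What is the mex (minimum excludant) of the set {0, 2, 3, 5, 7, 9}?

1

0 is in the set but 1 is not, so the mex is 1.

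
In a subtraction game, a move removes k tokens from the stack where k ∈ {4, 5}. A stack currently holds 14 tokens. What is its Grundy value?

1

Build the Grundy sequence with g(k) = mex{g(k−s) : s ∈ {4, 5}, s ≤ k}:
k:     0  1  2  3  4  5  6  7  8  9 10 11 12 13 14
g(k):  0  0  0  0  1  1  1  1  2  0  0  0  0  1  1
So g(14) = 1.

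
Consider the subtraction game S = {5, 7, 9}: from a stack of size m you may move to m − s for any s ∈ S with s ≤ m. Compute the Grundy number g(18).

Build the Grundy sequence with g(k) = mex{g(k−s) : s ∈ {5, 7, 9}, s ≤ k}:
k:     0  1  2  3  4  5  6  7  8  9 10 11 12 13 14 15 16 17 18
g(k):  0  0  0  0  0  1  1  1  1  1  2  2  2  2  0  0  0  0  0
So g(18) = 0.

0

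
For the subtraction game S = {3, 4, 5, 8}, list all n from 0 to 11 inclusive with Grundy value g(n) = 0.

0, 1, 2, 11

Build the Grundy sequence with g(k) = mex{g(k−s) : s ∈ {3, 4, 5, 8}, s ≤ k}:
k:     0  1  2  3  4  5  6  7  8  9 10 11
g(k):  0  0  0  1  1  1  2  2  2  3  3  0
The P-positions (g = 0) in 0..11 are 0, 1, 2, 11.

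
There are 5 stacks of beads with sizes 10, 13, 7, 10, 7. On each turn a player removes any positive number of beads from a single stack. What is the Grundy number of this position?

Nim-sum: 10 XOR 13 XOR 7 XOR 10 XOR 7 = 13.

13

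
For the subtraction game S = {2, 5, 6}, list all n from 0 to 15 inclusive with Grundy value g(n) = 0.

Compute g(0), g(1), … for moves {2, 5, 6}:
k:     0  1  2  3  4  5  6  7  8  9 10 11 12 13 14 15
g(k):  0  0  1  1  0  2  1  3  0  2  1  0  0  1  1  0
The P-positions (g = 0) in 0..15 are 0, 1, 4, 8, 11, 12, 15.

0, 1, 4, 8, 11, 12, 15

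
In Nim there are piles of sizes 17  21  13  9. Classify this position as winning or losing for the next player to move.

Losing position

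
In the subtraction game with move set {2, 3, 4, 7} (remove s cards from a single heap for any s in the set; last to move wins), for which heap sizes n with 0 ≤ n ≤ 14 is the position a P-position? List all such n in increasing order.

Build the Grundy sequence with g(k) = mex{g(k−s) : s ∈ {2, 3, 4, 7}, s ≤ k}:
g(0) = mex{} = 0
g(1) = mex{} = 0
g(2) = mex{0} = 1
g(3) = mex{0} = 1
g(4) = mex{0,1} = 2
g(5) = mex{0,1} = 2
g(6) = mex{1,2} = 0
g(7) = mex{0,1,2} = 3
g(8) = mex{0,2} = 1
g(9) = mex{0,1,2,3} = 4
g(10) = mex{0,1,3} = 2
g(11) = mex{1,2,3,4} = 0
g(12) = mex{1,2,4} = 0
g(13) = mex{0,2,4} = 1
g(14) = mex{0,2,3} = 1
The P-positions (g = 0) in 0..14 are 0, 1, 6, 11, 12.

0, 1, 6, 11, 12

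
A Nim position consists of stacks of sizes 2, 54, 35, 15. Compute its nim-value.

24

Bitwise XOR of the heap sizes:
  000010  (2)
  110110  (54)
  100011  (35)
  001111  (15)
  ------
  011000  (24)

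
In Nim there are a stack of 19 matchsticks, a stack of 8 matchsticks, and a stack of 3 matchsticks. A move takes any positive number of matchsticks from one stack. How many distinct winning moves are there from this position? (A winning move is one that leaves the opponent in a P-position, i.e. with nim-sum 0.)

1

Compute the nim-sum pairwise:
19 XOR 8 = 27
27 XOR 3 = 24
The overall nim-sum is X = 24. A stack of size p has a winning move iff p XOR X < p (reduce it to p XOR X).
  19: 19 XOR 24 = 11 < 19 — winning move (to 11).
  8: 8 XOR 24 = 16 ≥ 8 — no move.
  3: 3 XOR 24 = 27 ≥ 3 — no move.
That gives 1 winning move.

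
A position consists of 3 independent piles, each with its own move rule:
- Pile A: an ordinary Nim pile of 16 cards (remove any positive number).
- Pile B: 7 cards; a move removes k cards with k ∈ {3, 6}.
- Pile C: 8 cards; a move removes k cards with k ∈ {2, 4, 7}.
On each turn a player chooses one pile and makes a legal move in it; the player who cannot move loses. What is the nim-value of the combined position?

19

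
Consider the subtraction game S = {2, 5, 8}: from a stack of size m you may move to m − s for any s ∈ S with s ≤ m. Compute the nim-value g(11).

0

Build the Grundy sequence with g(k) = mex{g(k−s) : s ∈ {2, 5, 8}, s ≤ k}:
g(0) = mex{} = 0
g(1) = mex{} = 0
g(2) = mex{0} = 1
g(3) = mex{0} = 1
g(4) = mex{1} = 0
g(5) = mex{0,1} = 2
g(6) = mex{0} = 1
g(7) = mex{1,2} = 0
g(8) = mex{0,1} = 2
g(9) = mex{0} = 1
g(10) = mex{1,2} = 0
g(11) = mex{1} = 0
So g(11) = 0.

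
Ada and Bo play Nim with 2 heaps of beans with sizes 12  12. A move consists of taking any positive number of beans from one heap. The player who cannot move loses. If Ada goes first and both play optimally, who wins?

Bo wins

Compute the nim-sum pairwise:
12 ^ 12 = 0
The nim-sum is 0, so this is a P-position: the player to move is in a losing position under optimal play; Ada is about to move from it and so loses — Bo wins.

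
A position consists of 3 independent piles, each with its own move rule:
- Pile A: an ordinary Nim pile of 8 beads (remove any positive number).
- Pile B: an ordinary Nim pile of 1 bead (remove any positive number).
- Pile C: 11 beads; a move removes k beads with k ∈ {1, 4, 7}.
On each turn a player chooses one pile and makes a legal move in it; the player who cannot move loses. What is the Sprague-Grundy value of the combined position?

8

Pile A is a plain Nim pile of size 8, so its Grundy value is 8.
Pile B is a plain Nim pile of size 1, so its Grundy value is 1.
Build the Grundy sequence for pile C with g(k) = mex{g(k−s) : s ∈ {1, 4, 7}, s ≤ k}:
k:     0  1  2  3  4  5  6  7  8  9 10 11
g(k):  0  1  0  1  2  0  1  2  0  1  0  1
So g(11) = 1.
The value of a disjunctive sum is the nim-sum of the parts.
Combined value = 8 ⊕ 1 ⊕ 1 = 8.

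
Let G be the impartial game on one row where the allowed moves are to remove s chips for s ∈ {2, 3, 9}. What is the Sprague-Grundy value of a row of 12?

Compute g(0), g(1), … for moves {2, 3, 9}:
k:     0  1  2  3  4  5  6  7  8  9 10 11 12
g(k):  0  0  1  1  2  0  0  1  1  2  2  0  0
So g(12) = 0.

0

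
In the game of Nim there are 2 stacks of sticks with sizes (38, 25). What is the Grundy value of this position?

63

Bitwise XOR of the heap sizes:
  100110  (38)
  011001  (25)
  ------
  111111  (63)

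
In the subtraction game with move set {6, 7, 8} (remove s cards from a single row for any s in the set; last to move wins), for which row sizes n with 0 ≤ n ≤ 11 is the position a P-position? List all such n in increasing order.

0, 1, 2, 3, 4, 5

Grundy values for subtraction set {6, 7, 8}:
k:     0  1  2  3  4  5  6  7  8  9 10 11
g(k):  0  0  0  0  0  0  1  1  1  1  1  1
The P-positions (g = 0) in 0..11 are 0, 1, 2, 3, 4, 5.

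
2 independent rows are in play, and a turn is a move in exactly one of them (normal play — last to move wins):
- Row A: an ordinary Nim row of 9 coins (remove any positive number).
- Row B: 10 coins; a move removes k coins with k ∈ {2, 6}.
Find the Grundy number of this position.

8

Row A is a plain Nim row of size 9, so its Grundy value is 9.
Grundy values for row B (subtraction set {2, 6}):
k:     0  1  2  3  4  5  6  7  8  9 10
g(k):  0  0  1  1  0  0  1  1  0  0  1
So g(10) = 1.
The value of a disjunctive sum is the nim-sum of the parts.
Combined value = 9 XOR 1 = 8.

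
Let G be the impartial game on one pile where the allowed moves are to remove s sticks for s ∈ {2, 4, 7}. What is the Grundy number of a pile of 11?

1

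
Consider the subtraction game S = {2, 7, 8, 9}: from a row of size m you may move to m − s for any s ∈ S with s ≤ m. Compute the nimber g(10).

3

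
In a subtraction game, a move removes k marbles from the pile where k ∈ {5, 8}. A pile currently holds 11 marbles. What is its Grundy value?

2

Build the Grundy sequence with g(k) = mex{g(k−s) : s ∈ {5, 8}, s ≤ k}:
g(0) = mex{} = 0
g(1) = mex{} = 0
g(2) = mex{} = 0
g(3) = mex{} = 0
g(4) = mex{} = 0
g(5) = mex{0} = 1
g(6) = mex{0} = 1
g(7) = mex{0} = 1
g(8) = mex{0} = 1
g(9) = mex{0} = 1
g(10) = mex{0,1} = 2
g(11) = mex{0,1} = 2
So g(11) = 2.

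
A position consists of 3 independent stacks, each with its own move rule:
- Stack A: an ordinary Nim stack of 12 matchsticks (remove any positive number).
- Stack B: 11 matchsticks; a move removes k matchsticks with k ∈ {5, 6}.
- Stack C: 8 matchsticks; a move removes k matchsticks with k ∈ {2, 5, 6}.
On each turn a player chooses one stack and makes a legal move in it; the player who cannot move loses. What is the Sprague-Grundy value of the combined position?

Stack A is a plain Nim stack of size 12, so its Grundy value is 12.
Grundy values for stack B (subtraction set {5, 6}):
g(0) = mex{} = 0
g(1) = mex{} = 0
g(2) = mex{} = 0
g(3) = mex{} = 0
g(4) = mex{} = 0
g(5) = mex{0} = 1
g(6) = mex{0} = 1
g(7) = mex{0} = 1
g(8) = mex{0} = 1
g(9) = mex{0} = 1
g(10) = mex{0,1} = 2
g(11) = mex{1} = 0
So g(11) = 0.
Build the Grundy sequence for stack C with g(k) = mex{g(k−s) : s ∈ {2, 5, 6}, s ≤ k}:
g(0) = mex{} = 0
g(1) = mex{} = 0
g(2) = mex{0} = 1
g(3) = mex{0} = 1
g(4) = mex{1} = 0
g(5) = mex{0,1} = 2
g(6) = mex{0} = 1
g(7) = mex{0,1,2} = 3
g(8) = mex{1} = 0
So g(8) = 0.
By the Sprague-Grundy theorem, the Grundy value of a sum of independent games is the XOR of the component values.
Combined value = 12 XOR 0 XOR 0 = 12.

12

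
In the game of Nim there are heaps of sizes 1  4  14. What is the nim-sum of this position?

11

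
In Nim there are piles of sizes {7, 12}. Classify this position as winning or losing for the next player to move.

Winning position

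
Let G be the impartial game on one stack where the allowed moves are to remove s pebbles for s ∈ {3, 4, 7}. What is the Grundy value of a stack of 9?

3

Build the Grundy sequence with g(k) = mex{g(k−s) : s ∈ {3, 4, 7}, s ≤ k}:
g(0) = mex{} = 0
g(1) = mex{} = 0
g(2) = mex{} = 0
g(3) = mex{0} = 1
g(4) = mex{0} = 1
g(5) = mex{0} = 1
g(6) = mex{0,1} = 2
g(7) = mex{0,1} = 2
g(8) = mex{0,1} = 2
g(9) = mex{0,1,2} = 3
So g(9) = 3.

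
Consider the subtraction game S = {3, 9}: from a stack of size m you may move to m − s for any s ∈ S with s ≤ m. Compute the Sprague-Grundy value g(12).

0

Compute g(0), g(1), … for moves {3, 9}:
g(0) = mex{} = 0
g(1) = mex{} = 0
g(2) = mex{} = 0
g(3) = mex{0} = 1
g(4) = mex{0} = 1
g(5) = mex{0} = 1
g(6) = mex{1} = 0
g(7) = mex{1} = 0
g(8) = mex{1} = 0
g(9) = mex{0} = 1
g(10) = mex{0} = 1
g(11) = mex{0} = 1
g(12) = mex{1} = 0
So g(12) = 0.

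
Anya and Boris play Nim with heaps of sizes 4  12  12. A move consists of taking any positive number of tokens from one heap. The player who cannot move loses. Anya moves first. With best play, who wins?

Compute the nim-sum pairwise:
4 ⊕ 12 = 8
8 ⊕ 12 = 4
The nim-sum is 4 ≠ 0, so this is an N-position: the player to move can win; Anya has a winning move.

Anya wins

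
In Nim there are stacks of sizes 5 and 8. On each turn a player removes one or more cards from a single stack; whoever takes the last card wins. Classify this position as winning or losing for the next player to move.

Winning position

Compute the nim-sum pairwise:
5 ^ 8 = 13
The nim-sum is 13 ≠ 0, so this is an N-position: the player to move can win.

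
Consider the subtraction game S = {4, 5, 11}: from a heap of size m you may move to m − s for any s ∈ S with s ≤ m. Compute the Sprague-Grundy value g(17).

0

Build the Grundy sequence with g(k) = mex{g(k−s) : s ∈ {4, 5, 11}, s ≤ k}:
k:     0  1  2  3  4  5  6  7  8  9 10 11 12 13 14 15 16 17
g(k):  0  0  0  0  1  1  1  1  2  0  0  2  3  1  1  3  0  0
So g(17) = 0.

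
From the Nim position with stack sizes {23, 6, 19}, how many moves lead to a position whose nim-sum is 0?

Compute the nim-sum pairwise:
23 ⊕ 6 = 17
17 ⊕ 19 = 2
The overall nim-sum is X = 2. A stack of size p has a winning move iff p XOR X < p (reduce it to p XOR X).
  23: 23 XOR 2 = 21 < 23 — winning move (to 21).
  6: 6 XOR 2 = 4 < 6 — winning move (to 4).
  19: 19 XOR 2 = 17 < 19 — winning move (to 17).
That gives 3 winning moves.

3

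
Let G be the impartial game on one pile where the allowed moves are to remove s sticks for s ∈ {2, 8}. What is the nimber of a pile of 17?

Compute g(0), g(1), … for moves {2, 8}:
k:     0  1  2  3  4  5  6  7  8  9 10 11 12 13 14 15 16 17
g(k):  0  0  1  1  0  0  1  1  2  2  0  0  1  1  0  0  1  1
So g(17) = 1.

1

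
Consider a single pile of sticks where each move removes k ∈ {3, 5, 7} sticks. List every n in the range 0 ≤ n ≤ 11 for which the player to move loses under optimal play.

Grundy values for subtraction set {3, 5, 7}:
k:     0  1  2  3  4  5  6  7  8  9 10 11
g(k):  0  0  0  1  1  1  2  2  2  3  0  0
The P-positions (g = 0) in 0..11 are 0, 1, 2, 10, 11.

0, 1, 2, 10, 11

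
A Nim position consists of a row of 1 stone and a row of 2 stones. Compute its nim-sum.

3

Nim-sum: 1 ^ 2 = 3.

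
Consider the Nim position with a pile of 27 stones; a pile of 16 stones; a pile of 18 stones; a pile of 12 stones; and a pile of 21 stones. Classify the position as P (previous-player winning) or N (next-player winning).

Compute the nim-sum pairwise:
27 XOR 16 = 11
11 XOR 18 = 25
25 XOR 12 = 21
21 XOR 21 = 0
The nim-sum is 0, so this is a P-position: the player to move is in a losing position under optimal play.

P-position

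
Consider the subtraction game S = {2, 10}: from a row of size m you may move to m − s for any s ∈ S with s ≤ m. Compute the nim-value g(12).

0

Compute g(0), g(1), … for moves {2, 10}:
g(0) = mex{} = 0
g(1) = mex{} = 0
g(2) = mex{0} = 1
g(3) = mex{0} = 1
g(4) = mex{1} = 0
g(5) = mex{1} = 0
g(6) = mex{0} = 1
g(7) = mex{0} = 1
g(8) = mex{1} = 0
g(9) = mex{1} = 0
g(10) = mex{0} = 1
g(11) = mex{0} = 1
g(12) = mex{1} = 0
So g(12) = 0.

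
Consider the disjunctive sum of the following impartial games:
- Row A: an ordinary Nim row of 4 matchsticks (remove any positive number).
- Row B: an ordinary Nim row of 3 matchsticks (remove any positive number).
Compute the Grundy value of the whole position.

7

Row A is a plain Nim row of size 4, so its Grundy value is 4.
Row B is a plain Nim row of size 3, so its Grundy value is 3.
By the Sprague-Grundy theorem, the Grundy value of a sum of independent games is the XOR of the component values.
Combined value = 4 XOR 3 = 7.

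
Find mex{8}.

0 is not in the set, so the mex is 0.

0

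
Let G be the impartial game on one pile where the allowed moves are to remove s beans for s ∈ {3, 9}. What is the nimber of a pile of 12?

0

Grundy values for subtraction set {3, 9}:
k:     0  1  2  3  4  5  6  7  8  9 10 11 12
g(k):  0  0  0  1  1  1  0  0  0  1  1  1  0
So g(12) = 0.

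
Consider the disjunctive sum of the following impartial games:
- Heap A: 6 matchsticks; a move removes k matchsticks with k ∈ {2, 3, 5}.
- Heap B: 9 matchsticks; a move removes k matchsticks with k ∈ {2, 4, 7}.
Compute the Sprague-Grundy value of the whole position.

Build the Grundy sequence for heap A with g(k) = mex{g(k−s) : s ∈ {2, 3, 5}, s ≤ k}:
k:     0  1  2  3  4  5  6
g(k):  0  0  1  1  2  2  3
So g(6) = 3.
For heap B, compute g(0), g(1), … with moves {2, 4, 7}:
g(0) = mex{} = 0
g(1) = mex{} = 0
g(2) = mex{0} = 1
g(3) = mex{0} = 1
g(4) = mex{0,1} = 2
g(5) = mex{0,1} = 2
g(6) = mex{1,2} = 0
g(7) = mex{0,1,2} = 3
g(8) = mex{0,2} = 1
g(9) = mex{1,2,3} = 0
So g(9) = 0.
The value of a disjunctive sum is the nim-sum of the parts.
Combined value = 3 ⊕ 0 = 3.

3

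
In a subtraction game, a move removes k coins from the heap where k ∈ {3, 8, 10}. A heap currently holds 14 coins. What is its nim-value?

2

Grundy values for subtraction set {3, 8, 10}:
g(0) = mex{} = 0
g(1) = mex{} = 0
g(2) = mex{} = 0
g(3) = mex{0} = 1
g(4) = mex{0} = 1
g(5) = mex{0} = 1
g(6) = mex{1} = 0
g(7) = mex{1} = 0
g(8) = mex{0,1} = 2
g(9) = mex{0} = 1
g(10) = mex{0} = 1
g(11) = mex{0,1,2} = 3
g(12) = mex{0,1} = 2
g(13) = mex{1} = 0
g(14) = mex{0,1,3} = 2
So g(14) = 2.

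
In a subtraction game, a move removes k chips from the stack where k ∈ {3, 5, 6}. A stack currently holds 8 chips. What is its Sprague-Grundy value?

Grundy values for subtraction set {3, 5, 6}:
g(0) = mex{} = 0
g(1) = mex{} = 0
g(2) = mex{} = 0
g(3) = mex{0} = 1
g(4) = mex{0} = 1
g(5) = mex{0} = 1
g(6) = mex{0,1} = 2
g(7) = mex{0,1} = 2
g(8) = mex{0,1} = 2
So g(8) = 2.

2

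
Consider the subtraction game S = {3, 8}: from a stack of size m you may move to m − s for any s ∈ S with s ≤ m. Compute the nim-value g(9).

Build the Grundy sequence with g(k) = mex{g(k−s) : s ∈ {3, 8}, s ≤ k}:
g(0) = mex{} = 0
g(1) = mex{} = 0
g(2) = mex{} = 0
g(3) = mex{0} = 1
g(4) = mex{0} = 1
g(5) = mex{0} = 1
g(6) = mex{1} = 0
g(7) = mex{1} = 0
g(8) = mex{0,1} = 2
g(9) = mex{0} = 1
So g(9) = 1.

1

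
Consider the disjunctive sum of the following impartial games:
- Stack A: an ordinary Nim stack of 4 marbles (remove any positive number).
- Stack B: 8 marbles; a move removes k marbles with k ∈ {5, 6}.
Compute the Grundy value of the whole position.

5

Stack A is a plain Nim stack of size 4, so its Grundy value is 4.
Grundy values for stack B (subtraction set {5, 6}):
g(0) = mex{} = 0
g(1) = mex{} = 0
g(2) = mex{} = 0
g(3) = mex{} = 0
g(4) = mex{} = 0
g(5) = mex{0} = 1
g(6) = mex{0} = 1
g(7) = mex{0} = 1
g(8) = mex{0} = 1
So g(8) = 1.
The value of a disjunctive sum is the nim-sum of the parts.
Combined value = 4 XOR 1 = 5.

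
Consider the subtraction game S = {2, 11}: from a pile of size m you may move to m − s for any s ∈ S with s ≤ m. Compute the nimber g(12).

Grundy values for subtraction set {2, 11}:
g(0) = mex{} = 0
g(1) = mex{} = 0
g(2) = mex{0} = 1
g(3) = mex{0} = 1
g(4) = mex{1} = 0
g(5) = mex{1} = 0
g(6) = mex{0} = 1
g(7) = mex{0} = 1
g(8) = mex{1} = 0
g(9) = mex{1} = 0
g(10) = mex{0} = 1
g(11) = mex{0} = 1
g(12) = mex{0,1} = 2
So g(12) = 2.

2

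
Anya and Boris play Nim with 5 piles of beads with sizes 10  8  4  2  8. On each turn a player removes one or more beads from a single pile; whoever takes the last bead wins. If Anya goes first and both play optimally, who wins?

Anya wins

Nim-sum: 10 XOR 8 XOR 4 XOR 2 XOR 8 = 12.
The nim-sum is 12 ≠ 0, so this is an N-position: the player to move can win; Anya has a winning move.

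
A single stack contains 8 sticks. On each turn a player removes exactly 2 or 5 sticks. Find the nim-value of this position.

0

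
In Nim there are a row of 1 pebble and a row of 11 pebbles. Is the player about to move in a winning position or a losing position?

Winning position

Nim-sum: 1 ⊕ 11 = 10.
The nim-sum is 10 ≠ 0, so this is an N-position: the player to move can win.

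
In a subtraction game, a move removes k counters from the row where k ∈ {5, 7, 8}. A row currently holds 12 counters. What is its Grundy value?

Compute g(0), g(1), … for moves {5, 7, 8}:
k:     0  1  2  3  4  5  6  7  8  9 10 11 12
g(k):  0  0  0  0  0  1  1  1  1  1  2  2  2
So g(12) = 2.

2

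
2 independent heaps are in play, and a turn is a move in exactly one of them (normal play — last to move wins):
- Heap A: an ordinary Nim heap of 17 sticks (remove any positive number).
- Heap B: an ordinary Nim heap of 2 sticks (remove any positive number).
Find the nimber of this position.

19

Heap A is a plain Nim heap of size 17, so its Grundy value is 17.
Heap B is a plain Nim heap of size 2, so its Grundy value is 2.
The value of a disjunctive sum is the nim-sum of the parts.
Combined value = 17 ⊕ 2 = 19.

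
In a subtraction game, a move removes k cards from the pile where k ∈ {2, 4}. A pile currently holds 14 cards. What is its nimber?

1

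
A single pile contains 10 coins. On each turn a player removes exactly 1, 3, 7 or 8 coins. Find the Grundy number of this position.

2

Build the Grundy sequence with g(k) = mex{g(k−s) : s ∈ {1, 3, 7, 8}, s ≤ k}:
k:     0  1  2  3  4  5  6  7  8  9 10
g(k):  0  1  0  1  0  1  0  1  2  3  2
So g(10) = 2.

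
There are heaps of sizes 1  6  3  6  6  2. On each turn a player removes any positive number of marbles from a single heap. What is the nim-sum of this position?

6

Compute the nim-sum pairwise:
1 XOR 6 = 7
7 XOR 3 = 4
4 XOR 6 = 2
2 XOR 6 = 4
4 XOR 2 = 6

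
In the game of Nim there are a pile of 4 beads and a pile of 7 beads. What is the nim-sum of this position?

3

Nim-sum: 4 ⊕ 7 = 3.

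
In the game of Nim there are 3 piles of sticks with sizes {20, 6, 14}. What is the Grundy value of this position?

28

Bitwise XOR of the heap sizes:
  10100  (20)
  00110  (6)
  01110  (14)
  -----
  11100  (28)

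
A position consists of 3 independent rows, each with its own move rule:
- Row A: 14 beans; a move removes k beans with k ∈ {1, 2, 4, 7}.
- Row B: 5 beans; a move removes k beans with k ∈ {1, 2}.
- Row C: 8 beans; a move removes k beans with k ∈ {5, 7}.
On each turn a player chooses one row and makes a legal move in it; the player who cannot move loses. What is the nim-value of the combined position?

For row A, compute g(0), g(1), … with moves {1, 2, 4, 7}:
k:     0  1  2  3  4  5  6  7  8  9 10 11 12 13 14
g(k):  0  1  2  0  1  2  0  1  2  0  1  2  0  1  2
So g(14) = 2.
For row B, compute g(0), g(1), … with moves {1, 2}:
g(0) = mex{} = 0
g(1) = mex{0} = 1
g(2) = mex{0,1} = 2
g(3) = mex{1,2} = 0
g(4) = mex{0,2} = 1
g(5) = mex{0,1} = 2
So g(5) = 2.
Build the Grundy sequence for row C with g(k) = mex{g(k−s) : s ∈ {5, 7}, s ≤ k}:
g(0) = mex{} = 0
g(1) = mex{} = 0
g(2) = mex{} = 0
g(3) = mex{} = 0
g(4) = mex{} = 0
g(5) = mex{0} = 1
g(6) = mex{0} = 1
g(7) = mex{0} = 1
g(8) = mex{0} = 1
So g(8) = 1.
By the Sprague-Grundy theorem, the Grundy value of a sum of independent games is the XOR of the component values.
Combined value = 2 XOR 2 XOR 1 = 1.

1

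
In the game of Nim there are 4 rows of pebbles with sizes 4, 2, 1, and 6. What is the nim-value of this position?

1

Nim-sum: 4 XOR 2 XOR 1 XOR 6 = 1.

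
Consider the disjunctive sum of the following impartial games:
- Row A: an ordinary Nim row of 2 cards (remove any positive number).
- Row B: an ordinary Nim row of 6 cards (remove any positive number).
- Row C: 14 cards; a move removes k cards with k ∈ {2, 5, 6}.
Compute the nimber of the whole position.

Row A is a plain Nim row of size 2, so its Grundy value is 2.
Row B is a plain Nim row of size 6, so its Grundy value is 6.
Grundy values for row C (subtraction set {2, 5, 6}):
g(0) = mex{} = 0
g(1) = mex{} = 0
g(2) = mex{0} = 1
g(3) = mex{0} = 1
g(4) = mex{1} = 0
g(5) = mex{0,1} = 2
g(6) = mex{0} = 1
g(7) = mex{0,1,2} = 3
g(8) = mex{1} = 0
g(9) = mex{0,1,3} = 2
g(10) = mex{0,2} = 1
g(11) = mex{1,2} = 0
g(12) = mex{1,3} = 0
g(13) = mex{0,3} = 1
g(14) = mex{0,2} = 1
So g(14) = 1.
The value of a disjunctive sum is the nim-sum of the parts.
Combined value = 2 XOR 6 XOR 1 = 5.

5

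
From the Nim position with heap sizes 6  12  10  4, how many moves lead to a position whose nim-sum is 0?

3

Compute the nim-sum pairwise:
6 XOR 12 = 10
10 XOR 10 = 0
0 XOR 4 = 4
The overall nim-sum is X = 4. A heap of size p has a winning move iff p XOR X < p (reduce it to p XOR X).
  6: 6 XOR 4 = 2 < 6 — winning move (to 2).
  12: 12 XOR 4 = 8 < 12 — winning move (to 8).
  10: 10 XOR 4 = 14 ≥ 10 — no move.
  4: 4 XOR 4 = 0 < 4 — winning move (to 0).
That gives 3 winning moves.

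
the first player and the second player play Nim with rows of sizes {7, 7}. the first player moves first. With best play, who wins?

Bitwise XOR of the heap sizes:
  111  (7)
  111  (7)
  ---
  000  (0)
The nim-sum is 0, so this is a P-position: the player to move is in a losing position under optimal play; the first player is about to move from it and so loses — the second player wins.

the second player wins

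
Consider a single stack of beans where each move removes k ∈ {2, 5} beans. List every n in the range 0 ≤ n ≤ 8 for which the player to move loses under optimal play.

0, 1, 4, 7, 8

Compute g(0), g(1), … for moves {2, 5}:
g(0) = mex{} = 0
g(1) = mex{} = 0
g(2) = mex{0} = 1
g(3) = mex{0} = 1
g(4) = mex{1} = 0
g(5) = mex{0,1} = 2
g(6) = mex{0} = 1
g(7) = mex{1,2} = 0
g(8) = mex{1} = 0
The P-positions (g = 0) in 0..8 are 0, 1, 4, 7, 8.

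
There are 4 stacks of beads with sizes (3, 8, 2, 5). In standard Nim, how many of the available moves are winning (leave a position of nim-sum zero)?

1

Nim-sum: 3 XOR 8 XOR 2 XOR 5 = 12.
The overall nim-sum is X = 12. A stack of size p has a winning move iff p XOR X < p (reduce it to p XOR X).
  3: 3 XOR 12 = 15 ≥ 3 — no move.
  8: 8 XOR 12 = 4 < 8 — winning move (to 4).
  2: 2 XOR 12 = 14 ≥ 2 — no move.
  5: 5 XOR 12 = 9 ≥ 5 — no move.
That gives 1 winning move.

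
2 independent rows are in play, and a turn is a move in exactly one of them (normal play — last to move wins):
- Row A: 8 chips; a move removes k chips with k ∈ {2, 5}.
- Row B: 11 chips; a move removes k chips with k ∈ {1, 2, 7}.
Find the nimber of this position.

2

For row A, compute g(0), g(1), … with moves {2, 5}:
k:     0  1  2  3  4  5  6  7  8
g(k):  0  0  1  1  0  2  1  0  0
So g(8) = 0.
Grundy values for row B (subtraction set {1, 2, 7}):
k:     0  1  2  3  4  5  6  7  8  9 10 11
g(k):  0  1  2  0  1  2  0  1  2  0  1  2
So g(11) = 2.
The value of a disjunctive sum is the nim-sum of the parts.
Combined value = 0 XOR 2 = 2.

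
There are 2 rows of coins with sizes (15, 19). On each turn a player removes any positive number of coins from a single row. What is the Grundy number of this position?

Nim-sum: 15 XOR 19 = 28.

28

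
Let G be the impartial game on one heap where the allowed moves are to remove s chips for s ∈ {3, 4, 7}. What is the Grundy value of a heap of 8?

2

Compute g(0), g(1), … for moves {3, 4, 7}:
g(0) = mex{} = 0
g(1) = mex{} = 0
g(2) = mex{} = 0
g(3) = mex{0} = 1
g(4) = mex{0} = 1
g(5) = mex{0} = 1
g(6) = mex{0,1} = 2
g(7) = mex{0,1} = 2
g(8) = mex{0,1} = 2
So g(8) = 2.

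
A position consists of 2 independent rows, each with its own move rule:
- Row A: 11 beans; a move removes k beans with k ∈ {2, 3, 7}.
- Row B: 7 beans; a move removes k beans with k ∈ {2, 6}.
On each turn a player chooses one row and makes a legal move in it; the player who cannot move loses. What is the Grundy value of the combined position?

Grundy values for row A (subtraction set {2, 3, 7}):
g(0) = mex{} = 0
g(1) = mex{} = 0
g(2) = mex{0} = 1
g(3) = mex{0} = 1
g(4) = mex{0,1} = 2
g(5) = mex{1} = 0
g(6) = mex{1,2} = 0
g(7) = mex{0,2} = 1
g(8) = mex{0} = 1
g(9) = mex{0,1} = 2
g(10) = mex{1} = 0
g(11) = mex{1,2} = 0
So g(11) = 0.
For row B, compute g(0), g(1), … with moves {2, 6}:
k:     0  1  2  3  4  5  6  7
g(k):  0  0  1  1  0  0  1  1
So g(7) = 1.
By the Sprague-Grundy theorem, the Grundy value of a sum of independent games is the XOR of the component values.
Combined value = 0 ⊕ 1 = 1.

1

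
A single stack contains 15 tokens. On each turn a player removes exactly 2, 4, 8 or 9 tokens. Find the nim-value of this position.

1

Grundy values for subtraction set {2, 4, 8, 9}:
k:     0  1  2  3  4  5  6  7  8  9 10 11 12 13 14 15
g(k):  0  0  1  1  2  2  0  0  1  1  2  2  0  0  1  1
So g(15) = 1.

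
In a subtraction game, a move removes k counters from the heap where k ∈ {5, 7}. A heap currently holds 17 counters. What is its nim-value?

Grundy values for subtraction set {5, 7}:
k:     0  1  2  3  4  5  6  7  8  9 10 11 12 13 14 15 16 17
g(k):  0  0  0  0  0  1  1  1  1  1  2  2  0  0  0  0  0  1
So g(17) = 1.

1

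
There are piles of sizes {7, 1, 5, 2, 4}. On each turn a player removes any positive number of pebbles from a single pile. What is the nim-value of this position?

Nim-sum: 7 XOR 1 XOR 5 XOR 2 XOR 4 = 5.

5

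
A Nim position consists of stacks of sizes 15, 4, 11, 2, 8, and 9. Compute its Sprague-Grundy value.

3

Compute the nim-sum pairwise:
15 ⊕ 4 = 11
11 ⊕ 11 = 0
0 ⊕ 2 = 2
2 ⊕ 8 = 10
10 ⊕ 9 = 3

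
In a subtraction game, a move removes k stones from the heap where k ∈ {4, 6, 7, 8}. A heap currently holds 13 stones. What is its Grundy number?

0

Grundy values for subtraction set {4, 6, 7, 8}:
g(0) = mex{} = 0
g(1) = mex{} = 0
g(2) = mex{} = 0
g(3) = mex{} = 0
g(4) = mex{0} = 1
g(5) = mex{0} = 1
g(6) = mex{0} = 1
g(7) = mex{0} = 1
g(8) = mex{0,1} = 2
g(9) = mex{0,1} = 2
g(10) = mex{0,1} = 2
g(11) = mex{0,1} = 2
g(12) = mex{1,2} = 0
g(13) = mex{1,2} = 0
So g(13) = 0.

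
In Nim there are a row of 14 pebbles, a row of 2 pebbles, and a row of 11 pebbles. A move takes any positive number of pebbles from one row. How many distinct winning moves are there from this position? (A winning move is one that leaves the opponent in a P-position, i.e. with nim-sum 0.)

Nim-sum: 14 ^ 2 ^ 11 = 7.
The overall nim-sum is X = 7. A row of size p has a winning move iff p XOR X < p (reduce it to p XOR X).
  14: 14 XOR 7 = 9 < 14 — winning move (to 9).
  2: 2 XOR 7 = 5 ≥ 2 — no move.
  11: 11 XOR 7 = 12 ≥ 11 — no move.
That gives 1 winning move.

1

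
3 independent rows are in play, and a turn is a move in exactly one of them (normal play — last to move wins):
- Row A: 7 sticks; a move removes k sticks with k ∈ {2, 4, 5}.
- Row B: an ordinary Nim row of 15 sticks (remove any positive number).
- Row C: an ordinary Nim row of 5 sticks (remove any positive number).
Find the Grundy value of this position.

For row A, compute g(0), g(1), … with moves {2, 4, 5}:
k:     0  1  2  3  4  5  6  7
g(k):  0  0  1  1  2  2  3  0
So g(7) = 0.
Row B is a plain Nim row of size 15, so its Grundy value is 15.
Row C is a plain Nim row of size 5, so its Grundy value is 5.
The value of a disjunctive sum is the nim-sum of the parts.
Combined value = 0 ⊕ 15 ⊕ 5 = 10.

10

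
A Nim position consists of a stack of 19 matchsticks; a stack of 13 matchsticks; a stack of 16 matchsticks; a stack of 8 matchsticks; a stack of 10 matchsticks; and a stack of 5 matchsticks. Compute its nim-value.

9

Compute the nim-sum pairwise:
19 ⊕ 13 = 30
30 ⊕ 16 = 14
14 ⊕ 8 = 6
6 ⊕ 10 = 12
12 ⊕ 5 = 9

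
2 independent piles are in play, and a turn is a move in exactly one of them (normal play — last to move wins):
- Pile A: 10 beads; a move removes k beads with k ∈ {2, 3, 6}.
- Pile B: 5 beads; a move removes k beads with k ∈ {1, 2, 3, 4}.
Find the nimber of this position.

Build the Grundy sequence for pile A with g(k) = mex{g(k−s) : s ∈ {2, 3, 6}, s ≤ k}:
g(0) = mex{} = 0
g(1) = mex{} = 0
g(2) = mex{0} = 1
g(3) = mex{0} = 1
g(4) = mex{0,1} = 2
g(5) = mex{1} = 0
g(6) = mex{0,1,2} = 3
g(7) = mex{0,2} = 1
g(8) = mex{0,1,3} = 2
g(9) = mex{1,3} = 0
g(10) = mex{1,2} = 0
So g(10) = 0.
Build the Grundy sequence for pile B with g(k) = mex{g(k−s) : s ∈ {1, 2, 3, 4}, s ≤ k}:
k:     0  1  2  3  4  5
g(k):  0  1  2  3  4  0
So g(5) = 0.
By the Sprague-Grundy theorem, the Grundy value of a sum of independent games is the XOR of the component values.
Combined value = 0 ⊕ 0 = 0.

0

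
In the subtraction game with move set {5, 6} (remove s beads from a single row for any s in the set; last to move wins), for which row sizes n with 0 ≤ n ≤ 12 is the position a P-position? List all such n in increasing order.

0, 1, 2, 3, 4, 11, 12

Grundy values for subtraction set {5, 6}:
k:     0  1  2  3  4  5  6  7  8  9 10 11 12
g(k):  0  0  0  0  0  1  1  1  1  1  2  0  0
The P-positions (g = 0) in 0..12 are 0, 1, 2, 3, 4, 11, 12.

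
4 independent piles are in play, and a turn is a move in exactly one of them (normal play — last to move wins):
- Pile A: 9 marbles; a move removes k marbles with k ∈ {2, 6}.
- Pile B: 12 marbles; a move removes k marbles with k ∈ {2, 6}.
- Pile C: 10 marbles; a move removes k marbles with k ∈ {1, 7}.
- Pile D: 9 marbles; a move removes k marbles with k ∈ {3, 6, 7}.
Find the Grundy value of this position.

For pile A, compute g(0), g(1), … with moves {2, 6}:
k:     0  1  2  3  4  5  6  7  8  9
g(k):  0  0  1  1  0  0  1  1  0  0
So g(9) = 0.
For pile B, compute g(0), g(1), … with moves {2, 6}:
g(0) = mex{} = 0
g(1) = mex{} = 0
g(2) = mex{0} = 1
g(3) = mex{0} = 1
g(4) = mex{1} = 0
g(5) = mex{1} = 0
g(6) = mex{0} = 1
g(7) = mex{0} = 1
g(8) = mex{1} = 0
g(9) = mex{1} = 0
g(10) = mex{0} = 1
g(11) = mex{0} = 1
g(12) = mex{1} = 0
So g(12) = 0.
Build the Grundy sequence for pile C with g(k) = mex{g(k−s) : s ∈ {1, 7}, s ≤ k}:
g(0) = mex{} = 0
g(1) = mex{0} = 1
g(2) = mex{1} = 0
g(3) = mex{0} = 1
g(4) = mex{1} = 0
g(5) = mex{0} = 1
g(6) = mex{1} = 0
g(7) = mex{0} = 1
g(8) = mex{1} = 0
g(9) = mex{0} = 1
g(10) = mex{1} = 0
So g(10) = 0.
For pile D, compute g(0), g(1), … with moves {3, 6, 7}:
g(0) = mex{} = 0
g(1) = mex{} = 0
g(2) = mex{} = 0
g(3) = mex{0} = 1
g(4) = mex{0} = 1
g(5) = mex{0} = 1
g(6) = mex{0,1} = 2
g(7) = mex{0,1} = 2
g(8) = mex{0,1} = 2
g(9) = mex{0,1,2} = 3
So g(9) = 3.
The value of a disjunctive sum is the nim-sum of the parts.
Combined value = 0 XOR 0 XOR 0 XOR 3 = 3.

3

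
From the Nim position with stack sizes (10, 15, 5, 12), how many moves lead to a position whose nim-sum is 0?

3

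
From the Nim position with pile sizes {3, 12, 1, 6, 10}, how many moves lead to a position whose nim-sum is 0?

Nim-sum: 3 ⊕ 12 ⊕ 1 ⊕ 6 ⊕ 10 = 2.
The overall nim-sum is X = 2. A pile of size p has a winning move iff p XOR X < p (reduce it to p XOR X).
  3: 3 XOR 2 = 1 < 3 — winning move (to 1).
  12: 12 XOR 2 = 14 ≥ 12 — no move.
  1: 1 XOR 2 = 3 ≥ 1 — no move.
  6: 6 XOR 2 = 4 < 6 — winning move (to 4).
  10: 10 XOR 2 = 8 < 10 — winning move (to 8).
That gives 3 winning moves.

3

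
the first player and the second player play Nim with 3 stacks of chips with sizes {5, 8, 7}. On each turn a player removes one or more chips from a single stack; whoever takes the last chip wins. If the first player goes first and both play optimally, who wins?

the first player wins

Compute the nim-sum pairwise:
5 ⊕ 8 = 13
13 ⊕ 7 = 10
The nim-sum is 10 ≠ 0, so this is an N-position: the player to move can win; the first player has a winning move.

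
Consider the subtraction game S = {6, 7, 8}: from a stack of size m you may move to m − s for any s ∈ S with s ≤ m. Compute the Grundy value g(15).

0

Compute g(0), g(1), … for moves {6, 7, 8}:
k:     0  1  2  3  4  5  6  7  8  9 10 11 12 13 14 15
g(k):  0  0  0  0  0  0  1  1  1  1  1  1  2  2  0  0
So g(15) = 0.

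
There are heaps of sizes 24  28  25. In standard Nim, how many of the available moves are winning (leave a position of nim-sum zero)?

3

Bitwise XOR of the heap sizes:
  11000  (24)
  11100  (28)
  11001  (25)
  -----
  11101  (29)
The overall nim-sum is X = 29. A heap of size p has a winning move iff p XOR X < p (reduce it to p XOR X).
  24: 24 XOR 29 = 5 < 24 — winning move (to 5).
  28: 28 XOR 29 = 1 < 28 — winning move (to 1).
  25: 25 XOR 29 = 4 < 25 — winning move (to 4).
That gives 3 winning moves.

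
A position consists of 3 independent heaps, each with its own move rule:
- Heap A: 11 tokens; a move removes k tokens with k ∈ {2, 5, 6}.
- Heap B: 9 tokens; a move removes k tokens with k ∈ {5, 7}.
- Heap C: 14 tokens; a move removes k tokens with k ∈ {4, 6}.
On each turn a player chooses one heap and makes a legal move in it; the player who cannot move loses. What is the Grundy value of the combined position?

0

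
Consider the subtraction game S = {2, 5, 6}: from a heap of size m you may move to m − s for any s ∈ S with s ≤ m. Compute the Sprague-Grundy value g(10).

Compute g(0), g(1), … for moves {2, 5, 6}:
g(0) = mex{} = 0
g(1) = mex{} = 0
g(2) = mex{0} = 1
g(3) = mex{0} = 1
g(4) = mex{1} = 0
g(5) = mex{0,1} = 2
g(6) = mex{0} = 1
g(7) = mex{0,1,2} = 3
g(8) = mex{1} = 0
g(9) = mex{0,1,3} = 2
g(10) = mex{0,2} = 1
So g(10) = 1.

1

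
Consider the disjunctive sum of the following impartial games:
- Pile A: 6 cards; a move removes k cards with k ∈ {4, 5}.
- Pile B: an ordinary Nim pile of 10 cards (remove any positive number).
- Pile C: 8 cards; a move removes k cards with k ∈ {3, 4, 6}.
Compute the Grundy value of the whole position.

9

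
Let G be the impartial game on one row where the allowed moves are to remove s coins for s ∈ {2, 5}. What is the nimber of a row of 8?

0

Build the Grundy sequence with g(k) = mex{g(k−s) : s ∈ {2, 5}, s ≤ k}:
k:     0  1  2  3  4  5  6  7  8
g(k):  0  0  1  1  0  2  1  0  0
So g(8) = 0.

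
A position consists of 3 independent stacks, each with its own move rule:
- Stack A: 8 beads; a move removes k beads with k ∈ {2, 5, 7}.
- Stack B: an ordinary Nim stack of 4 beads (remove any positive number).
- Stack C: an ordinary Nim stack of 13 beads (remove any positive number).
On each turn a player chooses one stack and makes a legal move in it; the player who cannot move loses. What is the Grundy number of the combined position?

Build the Grundy sequence for stack A with g(k) = mex{g(k−s) : s ∈ {2, 5, 7}, s ≤ k}:
k:     0  1  2  3  4  5  6  7  8
g(k):  0  0  1  1  0  2  1  3  2
So g(8) = 2.
Stack B is a plain Nim stack of size 4, so its Grundy value is 4.
Stack C is a plain Nim stack of size 13, so its Grundy value is 13.
The value of a disjunctive sum is the nim-sum of the parts.
Combined value = 2 XOR 4 XOR 13 = 11.

11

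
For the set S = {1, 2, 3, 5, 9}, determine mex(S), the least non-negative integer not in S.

0 is not in the set, so the mex is 0.

0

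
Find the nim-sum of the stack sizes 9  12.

5

Write each in binary and XOR column by column:
  1001  (9)
  1100  (12)
  ----
  0101  (5)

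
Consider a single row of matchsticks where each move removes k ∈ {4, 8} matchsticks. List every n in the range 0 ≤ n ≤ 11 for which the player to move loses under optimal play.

0, 1, 2, 3

Compute g(0), g(1), … for moves {4, 8}:
g(0) = mex{} = 0
g(1) = mex{} = 0
g(2) = mex{} = 0
g(3) = mex{} = 0
g(4) = mex{0} = 1
g(5) = mex{0} = 1
g(6) = mex{0} = 1
g(7) = mex{0} = 1
g(8) = mex{0,1} = 2
g(9) = mex{0,1} = 2
g(10) = mex{0,1} = 2
g(11) = mex{0,1} = 2
The P-positions (g = 0) in 0..11 are 0, 1, 2, 3.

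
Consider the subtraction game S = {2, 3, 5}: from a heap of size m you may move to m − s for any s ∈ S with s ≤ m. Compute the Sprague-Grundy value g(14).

0

Compute g(0), g(1), … for moves {2, 3, 5}:
g(0) = mex{} = 0
g(1) = mex{} = 0
g(2) = mex{0} = 1
g(3) = mex{0} = 1
g(4) = mex{0,1} = 2
g(5) = mex{0,1} = 2
g(6) = mex{0,1,2} = 3
g(7) = mex{1,2} = 0
g(8) = mex{1,2,3} = 0
g(9) = mex{0,2,3} = 1
g(10) = mex{0,2} = 1
g(11) = mex{0,1,3} = 2
g(12) = mex{0,1} = 2
g(13) = mex{0,1,2} = 3
g(14) = mex{1,2} = 0
So g(14) = 0.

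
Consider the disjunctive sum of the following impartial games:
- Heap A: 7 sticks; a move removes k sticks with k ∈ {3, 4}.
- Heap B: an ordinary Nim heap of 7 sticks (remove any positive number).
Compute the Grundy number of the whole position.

7

For heap A, compute g(0), g(1), … with moves {3, 4}:
k:     0  1  2  3  4  5  6  7
g(k):  0  0  0  1  1  1  2  0
So g(7) = 0.
Heap B is a plain Nim heap of size 7, so its Grundy value is 7.
By the Sprague-Grundy theorem, the Grundy value of a sum of independent games is the XOR of the component values.
Combined value = 0 ⊕ 7 = 7.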